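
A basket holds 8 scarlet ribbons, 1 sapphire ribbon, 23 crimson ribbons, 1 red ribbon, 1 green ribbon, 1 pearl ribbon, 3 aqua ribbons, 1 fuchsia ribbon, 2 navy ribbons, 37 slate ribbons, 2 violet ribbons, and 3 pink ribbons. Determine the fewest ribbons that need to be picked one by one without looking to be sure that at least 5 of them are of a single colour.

28

By pigeonhole, put each drawn ribbon into a box by colour. The largest draw with every box below 5 takes min(count, 4) from each colour; colours with fewer than 4 contribute all they have.
Σ min(cᵢ, 4) = 4 + 1 + 4 + 1 + 1 + 1 + 3 + 1 + 2 + 4 + 2 + 3 = 27.
Draw number 27 + 1 = 28 must push one box to 5.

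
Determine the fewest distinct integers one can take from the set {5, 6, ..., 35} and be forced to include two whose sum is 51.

22

A set avoiding the sum 51 can contain at most one of each pair {x, 51−x}, plus the 11 elements whose complement lies outside the range.
The integers 5, …, 25 (21 of them) are such a set: any two sum to at least 5+6 = 11 and at most 24+25 = 49 < 51.
Any 22nd integer completes one of the 10 pairs, so 22 choices force a sum of 51.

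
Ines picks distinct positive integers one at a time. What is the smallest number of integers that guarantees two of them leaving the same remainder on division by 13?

Pigeonhole: the 13 residue classes mod 13 are the pigeonholes.
With 13 integers one could put 1 in each residue class and have no class reach 2.
The 14th integer pushes some class to 2, so 13·1 + 1 = 14.

14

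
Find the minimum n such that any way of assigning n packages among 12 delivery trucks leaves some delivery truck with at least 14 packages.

With 156 packages one could put exactly 13 in each of the 12 delivery trucks, and no delivery truck would reach 14.
Pigeonhole: one more package must land in a delivery truck that already has 13, giving it 14.
So 12 × 13 + 1 = 157 packages are required.

157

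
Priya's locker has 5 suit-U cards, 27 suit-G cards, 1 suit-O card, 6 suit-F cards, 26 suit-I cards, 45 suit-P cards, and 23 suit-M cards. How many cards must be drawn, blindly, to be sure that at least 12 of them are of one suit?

By the pigeonhole principle, the 7 suits are the holes; the cards drawn are the pigeons.
To avoid 12 of any one suit, the worst case takes at most 11 of each suit, or every card of a suit that has fewer than 11.
That gives 5 + 11 + 1 + 6 + 11 + 11 + 11 = 56 cards with no suit reaching 12.
The next card forces some suit to 12, so 56 + 1 = 57.

57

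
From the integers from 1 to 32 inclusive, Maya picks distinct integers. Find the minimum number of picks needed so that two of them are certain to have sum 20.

24

Group the elements by complementary pair {x, 20−x}: {1,19}, {2,18}, {3,17}, …, giving 9 two-element pairs, the single value 10 (it cannot pair with itself since the integers are distinct), and 13 integers whose partner 20−x falls outside [1,32].
Treating each of those 23 groups as a pigeonhole, one can pick one integer per group — 23 integers — with no two summing to 20.
The 24th integer lands in an occupied pair, forcing a sum of 20.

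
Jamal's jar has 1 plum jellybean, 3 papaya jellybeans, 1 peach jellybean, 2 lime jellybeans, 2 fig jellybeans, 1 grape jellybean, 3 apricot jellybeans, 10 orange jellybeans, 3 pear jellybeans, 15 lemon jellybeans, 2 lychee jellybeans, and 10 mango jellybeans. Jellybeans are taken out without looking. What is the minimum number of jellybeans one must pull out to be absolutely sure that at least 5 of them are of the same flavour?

An adversary could hand out at most 4 jellybeans per flavour (9 flavours run out sooner): 1 + 3 + 1 + 2 + 2 + 1 + 3 + 4 + 3 + 4 + 2 + 4 = 30 jellybeans and still no flavour has 5.
One more jellybean lands in a flavour already at 4, so 31 draws are enough and 30 are not.

31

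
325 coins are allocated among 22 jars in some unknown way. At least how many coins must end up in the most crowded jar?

Pigeonhole: the 22 jars are the holes and the 325 coins are the pigeons.
If every jar held at most 14 coins, the total would be at most 22 × 14 = 308, which is less than 325.
So some jar holds at least ⌈325/22⌉ = 15 coins.

15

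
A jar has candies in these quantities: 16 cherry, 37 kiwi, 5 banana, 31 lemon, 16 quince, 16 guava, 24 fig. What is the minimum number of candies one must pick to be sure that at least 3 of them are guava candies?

In the worst case for collecting guava candies, every non-guava candy comes out first.
There are 16 + 37 + 5 + 31 + 16 + 24 = 129 non-guava candies altogether.
After those, each further candy must be guava, so 129 + 3 = 132 draws guarantee 3 guava candies.

132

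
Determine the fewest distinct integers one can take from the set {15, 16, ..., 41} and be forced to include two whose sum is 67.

20

A set avoiding the sum 67 can contain at most one of each pair {x, 67−x}, plus the 11 elements whose complement lies outside the range.
The integers 15, …, 33 (19 of them) are such a set: any two sum to at least 15+16 = 31 and at most 32+33 = 65 < 67.
By pigeonhole, any 20th integer completes one of the 8 pairs, so 20 choices force a sum of 67.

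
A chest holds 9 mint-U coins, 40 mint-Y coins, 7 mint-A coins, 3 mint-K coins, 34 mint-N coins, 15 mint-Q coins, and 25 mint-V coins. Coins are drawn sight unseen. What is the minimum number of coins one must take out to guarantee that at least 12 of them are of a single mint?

64

By the pigeonhole principle, the 7 mints are the holes; the coins drawn are the pigeons.
To avoid 12 of any one mint, the worst case takes at most 11 of each mint, or every coin of a mint that has fewer than 11.
That gives 9 + 11 + 7 + 3 + 11 + 11 + 11 = 63 coins with no mint reaching 12.
The next coin forces some mint to 12, so 63 + 1 = 64.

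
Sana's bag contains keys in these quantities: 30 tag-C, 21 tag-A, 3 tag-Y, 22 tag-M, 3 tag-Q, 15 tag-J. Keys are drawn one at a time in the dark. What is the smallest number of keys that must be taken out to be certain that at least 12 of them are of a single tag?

51

Pigeonhole: the 6 tags are the holes; the keys drawn are the pigeons.
To avoid 12 of any one tag, the worst case takes at most 11 of each tag, or every key of a tag that has fewer than 11.
That gives 11 + 11 + 3 + 11 + 3 + 11 = 50 keys with no tag reaching 12.
The next key forces some tag to 12, so 50 + 1 = 51.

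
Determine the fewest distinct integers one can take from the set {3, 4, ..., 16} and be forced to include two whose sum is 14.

Group the elements by complementary pair {x, 14−x}: {3,11}, {4,10}, {5,9}, …, giving 4 two-element pairs, the single value 7 (it cannot pair with itself since the integers are distinct), and 5 integers whose partner 14−x falls outside [3,16].
Pigeonhole: treating each of those 10 groups as a pigeonhole, one can pick one integer per group — 10 integers — with no two summing to 14.
The 11th integer lands in an occupied pair, forcing a sum of 14.

11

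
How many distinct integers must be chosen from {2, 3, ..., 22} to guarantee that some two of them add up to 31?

15

A set avoiding the sum 31 can contain at most one of each pair {x, 31−x}, plus the 7 elements whose complement lies outside the range.
The integers 2, …, 15 (14 of them) are such a set: any two sum to at least 2+3 = 5 and at most 14+15 = 29 < 31.
Any 15th integer completes one of the 7 pairs, so 15 choices force a sum of 31.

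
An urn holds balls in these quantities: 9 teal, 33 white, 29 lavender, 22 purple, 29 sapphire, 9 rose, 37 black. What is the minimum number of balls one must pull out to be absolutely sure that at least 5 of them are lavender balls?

In the worst case for collecting lavender balls, every non-lavender ball comes out first.
There are 9 + 33 + 22 + 29 + 9 + 37 = 139 non-lavender balls altogether.
After those, each further ball must be lavender, so 139 + 5 = 144 draws guarantee 5 lavender balls.

144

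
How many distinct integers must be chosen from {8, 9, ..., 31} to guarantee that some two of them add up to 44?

Group the elements by complementary pair {x, 44−x}: {13,31}, {14,30}, {15,29}, …, giving 9 two-element pairs, the single value 22 (it cannot pair with itself since the integers are distinct), and 5 integers whose partner 44−x falls outside [8,31].
Treating each of those 15 groups as a pigeonhole, one can pick one integer per group — 15 integers — with no two summing to 44.
The 16th integer lands in an occupied pair, forcing a sum of 44.

16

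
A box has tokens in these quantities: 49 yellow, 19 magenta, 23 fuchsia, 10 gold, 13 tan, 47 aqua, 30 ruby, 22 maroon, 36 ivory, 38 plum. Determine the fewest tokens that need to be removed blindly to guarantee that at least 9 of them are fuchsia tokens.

273

In the worst case for collecting fuchsia tokens, every non-fuchsia token comes out first.
There are 49 + 19 + 10 + 13 + 47 + 30 + 22 + 36 + 38 = 264 non-fuchsia tokens altogether.
After those, each further token must be fuchsia, so 264 + 9 = 273 draws guarantee 9 fuchsia tokens.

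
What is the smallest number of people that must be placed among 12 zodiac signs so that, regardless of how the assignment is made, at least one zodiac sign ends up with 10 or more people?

109

With 108 people one could put exactly 9 in each of the 12 zodiac signs, and no zodiac sign would reach 10.
One more person must land in a zodiac sign that already has 9, giving it 10.
So 12 × 9 + 1 = 109 people are required.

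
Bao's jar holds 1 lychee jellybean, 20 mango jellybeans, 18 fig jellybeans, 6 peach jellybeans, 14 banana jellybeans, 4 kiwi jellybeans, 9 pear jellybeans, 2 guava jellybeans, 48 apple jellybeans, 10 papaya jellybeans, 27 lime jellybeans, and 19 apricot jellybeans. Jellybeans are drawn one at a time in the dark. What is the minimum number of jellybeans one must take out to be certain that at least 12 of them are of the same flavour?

Put each drawn jellybean into a box by flavour. The largest draw with every box below 12 takes min(count, 11) from each flavour; flavours with fewer than 11 contribute all they have.
Σ min(cᵢ, 11) = 1 + 11 + 11 + 6 + 11 + 4 + 9 + 2 + 11 + 10 + 11 + 11 = 98.
Draw number 98 + 1 = 99 must push one box to 12.

99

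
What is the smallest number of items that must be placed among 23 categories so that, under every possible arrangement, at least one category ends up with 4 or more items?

70

With 69 items one could put exactly 3 in each of the 23 categories, and no category would reach 4.
One more item must land in a category that already has 3, giving it 4.
So 23 × 3 + 1 = 70 items are required.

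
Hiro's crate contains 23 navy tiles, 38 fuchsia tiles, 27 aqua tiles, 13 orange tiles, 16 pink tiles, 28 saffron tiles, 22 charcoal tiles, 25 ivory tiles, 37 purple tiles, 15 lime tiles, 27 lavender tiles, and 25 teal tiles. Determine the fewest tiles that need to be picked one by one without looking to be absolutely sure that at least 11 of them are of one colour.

121

The 12 colours are the holes; the tiles drawn are the pigeons.
To avoid 11 of any one colour, the worst case takes at most 10 of each colour.
That gives 10 + 10 + 10 + 10 + 10 + 10 + 10 + 10 + 10 + 10 + 10 + 10 = 120 tiles with no colour reaching 11.
The next tile forces some colour to 11, so 120 + 1 = 121.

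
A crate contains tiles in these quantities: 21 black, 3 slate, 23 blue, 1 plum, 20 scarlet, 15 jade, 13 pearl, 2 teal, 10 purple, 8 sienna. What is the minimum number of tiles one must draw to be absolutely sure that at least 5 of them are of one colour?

Put each drawn tile into a box by colour. The largest draw with every box below 5 takes min(count, 4) from each colour; colours with fewer than 4 contribute all they have.
Σ min(cᵢ, 4) = 4 + 3 + 4 + 1 + 4 + 4 + 4 + 2 + 4 + 4 = 34.
Draw number 34 + 1 = 35 must push one box to 5.

35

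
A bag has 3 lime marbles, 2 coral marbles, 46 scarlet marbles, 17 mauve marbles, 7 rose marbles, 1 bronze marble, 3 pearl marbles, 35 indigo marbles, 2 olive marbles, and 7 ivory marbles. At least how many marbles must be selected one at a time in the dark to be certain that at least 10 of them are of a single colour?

53

An adversary could hand out at most 9 marbles per colour (7 colours run out sooner): 3 + 2 + 9 + 9 + 7 + 1 + 3 + 9 + 2 + 7 = 52 marbles and still no colour has 10.
One more marble lands in a colour already at 9, so 53 draws are enough and 52 are not.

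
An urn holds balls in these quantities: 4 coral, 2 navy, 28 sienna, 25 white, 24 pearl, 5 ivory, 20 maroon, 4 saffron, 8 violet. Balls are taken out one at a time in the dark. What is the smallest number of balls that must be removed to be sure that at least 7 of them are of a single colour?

46

By pigeonhole, the 9 colours are the holes; the balls drawn are the pigeons.
To avoid 7 of any one colour, the worst case takes at most 6 of each colour, or every ball of a colour that has fewer than 6.
That gives 4 + 2 + 6 + 6 + 6 + 5 + 6 + 4 + 6 = 45 balls with no colour reaching 7.
The next ball forces some colour to 7, so 45 + 1 = 46.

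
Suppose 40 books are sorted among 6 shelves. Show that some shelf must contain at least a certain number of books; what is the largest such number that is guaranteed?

7

The 6 shelves are the holes and the 40 books are the pigeons.
If every shelf held at most 6 books, the total would be at most 6 × 6 = 36, which is less than 40.
So some shelf holds at least ⌈40/6⌉ = 7 books.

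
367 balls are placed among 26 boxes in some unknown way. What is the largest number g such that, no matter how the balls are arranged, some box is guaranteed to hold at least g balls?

By the pigeonhole principle, the 26 boxes are the holes and the 367 balls are the pigeons.
If every box held at most 14 balls, the total would be at most 26 × 14 = 364, which is less than 367.
So some box holds at least ⌈367/26⌉ = 15 balls.

15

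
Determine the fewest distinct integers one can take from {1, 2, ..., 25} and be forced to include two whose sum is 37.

Group the elements by complementary pair {x, 37−x}: {12,25}, {13,24}, {14,23}, …, giving 7 two-element pairs and 11 integers whose partner 37−x falls outside [1,25].
Treating each of those 18 groups as a pigeonhole, one can pick one integer per group — 18 integers — with no two summing to 37.
The 19th integer lands in an occupied pair, forcing a sum of 37.

19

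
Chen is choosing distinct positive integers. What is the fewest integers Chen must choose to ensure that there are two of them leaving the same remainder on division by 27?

By pigeonhole, the 27 residue classes mod 27 are the pigeonholes.
With 27 integers one could put 1 in each residue class and have no class reach 2.
The 28th integer pushes some class to 2, so 27·1 + 1 = 28.

28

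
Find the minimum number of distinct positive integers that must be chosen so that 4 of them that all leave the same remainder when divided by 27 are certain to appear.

82

By pigeonhole, the 27 residue classes mod 27 are the pigeonholes.
With 81 integers one could put 3 in each residue class and have no class reach 4.
The 82nd integer pushes some class to 4, so 27·3 + 1 = 82.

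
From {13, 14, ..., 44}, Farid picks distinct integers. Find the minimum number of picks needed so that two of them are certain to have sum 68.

23

A set avoiding the sum 68 can contain at most one of each pair {x, 68−x}, plus the 12 elements whose complement lies outside the range or equal to its own complement.
The integers 13, …, 34 (22 of them) are such a set: any two sum to at least 13+14 = 27 and at most 33+34 = 67 < 68.
Pigeonhole: any 23rd integer completes one of the 10 pairs, so 23 choices force a sum of 68.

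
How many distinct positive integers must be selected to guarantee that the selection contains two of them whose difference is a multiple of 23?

24

Integers whose pairwise differences are multiples of 23 are exactly those sharing a remainder mod 23. The 23 residue classes mod 23 are the pigeonholes.
With 23 integers one could put 1 in each residue class and have no class reach 2.
The 24th integer pushes some class to 2, so 23·1 + 1 = 24.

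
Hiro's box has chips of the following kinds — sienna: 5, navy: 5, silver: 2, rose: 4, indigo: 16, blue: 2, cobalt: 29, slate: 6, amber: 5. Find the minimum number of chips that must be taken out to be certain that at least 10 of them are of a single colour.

48

An adversary could hand out at most 9 chips per colour (7 colours run out sooner): 5 + 5 + 2 + 4 + 9 + 2 + 9 + 6 + 5 = 47 chips and still no colour has 10.
One more chip lands in a colour already at 9, so 48 draws are enough and 47 are not.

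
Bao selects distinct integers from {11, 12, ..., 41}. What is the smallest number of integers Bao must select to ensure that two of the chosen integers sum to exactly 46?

Group the elements by complementary pair {x, 46−x}: {11,35}, {12,34}, {13,33}, …, giving 12 two-element pairs; the single value 23 (it cannot pair with itself since the integers are distinct); and 6 integers whose partner 46−x falls outside [11,41].
Treating each of those 19 groups as a pigeonhole, one can pick one integer per group — 19 integers — with no two summing to 46.
The 20th integer lands in an occupied pair, forcing a sum of 46.

20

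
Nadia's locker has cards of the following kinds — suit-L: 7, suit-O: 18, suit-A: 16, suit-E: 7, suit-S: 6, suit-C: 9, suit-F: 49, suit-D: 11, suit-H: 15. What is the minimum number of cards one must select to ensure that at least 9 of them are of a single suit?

69

An adversary could hand out at most 8 cards per suit (suit-L, suit-E, suit-S run out sooner): 7 + 8 + 8 + 7 + 6 + 8 + 8 + 8 + 8 = 68 cards and still no suit has 9.
Pigeonhole: one more card lands in a suit already at 8, so 69 draws are enough and 68 are not.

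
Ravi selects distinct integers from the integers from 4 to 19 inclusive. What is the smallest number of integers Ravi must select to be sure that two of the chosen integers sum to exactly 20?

Two chosen integers sum to 20 exactly when both halves of some pair {x, 20−x} with 4 ≤ x ≤ 20−x ≤ 16 are chosen — 6 such pairs.
The remaining 4 elements (those with no distinct partner in range) can never complete a 20-sum, so the worst case takes all of them and one from each pair: 4 + 6 = 10.
The 11th integer has to be the second member of some pair, so 10 + 1 = 11.

11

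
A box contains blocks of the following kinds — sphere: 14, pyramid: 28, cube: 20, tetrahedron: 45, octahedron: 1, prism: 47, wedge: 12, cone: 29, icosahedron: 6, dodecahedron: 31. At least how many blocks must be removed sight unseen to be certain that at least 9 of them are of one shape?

An adversary could hand out at most 8 blocks per shape (octahedron, icosahedron run out sooner): 8 + 8 + 8 + 8 + 1 + 8 + 8 + 8 + 6 + 8 = 71 blocks and still no shape has 9.
One more block lands in a shape already at 8, so 72 draws are enough and 71 are not.

72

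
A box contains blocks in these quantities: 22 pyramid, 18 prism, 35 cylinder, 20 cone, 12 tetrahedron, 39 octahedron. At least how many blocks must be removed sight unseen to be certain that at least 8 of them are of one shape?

An adversary could hand out at most 7 blocks per shape: 7 + 7 + 7 + 7 + 7 + 7 = 42 blocks and still no shape has 8.
One more block lands in a shape already at 7, so 43 draws are enough and 42 are not.

43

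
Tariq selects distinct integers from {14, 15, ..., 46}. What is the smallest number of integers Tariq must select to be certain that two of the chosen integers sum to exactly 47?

Two chosen integers sum to 47 exactly when both halves of some pair {x, 47−x} with 14 ≤ x ≤ 47−x ≤ 33 are chosen — 10 such pairs.
The remaining 13 elements (those with no distinct partner in range) can never complete a 47-sum, so the worst case takes all of them and one from each pair: 13 + 10 = 23.
The 24th integer has to be the second member of some pair, so 23 + 1 = 24.

24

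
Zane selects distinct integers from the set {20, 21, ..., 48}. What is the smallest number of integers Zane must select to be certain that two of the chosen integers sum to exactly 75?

19

Two chosen integers sum to 75 exactly when both halves of some pair {x, 75−x} with 27 ≤ x ≤ 75−x ≤ 48 are chosen — 11 such pairs.
The remaining 7 elements (those with no distinct partner in range) can never complete a 75-sum, so the worst case takes all of them and one from each pair: 7 + 11 = 18.
By pigeonhole, the 19th integer has to be the second member of some pair, so 18 + 1 = 19.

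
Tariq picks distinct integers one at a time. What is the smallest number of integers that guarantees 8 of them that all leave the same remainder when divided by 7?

By the pigeonhole principle, the 7 residue classes mod 7 are the pigeonholes.
With 49 integers one could put 7 in each residue class and have no class reach 8.
The 50th integer pushes some class to 8, so 7·7 + 1 = 50.

50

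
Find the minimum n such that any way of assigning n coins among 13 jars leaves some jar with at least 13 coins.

With 156 coins one could put exactly 12 in each of the 13 jars, and no jar would reach 13.
One more coin must land in a jar that already has 12, giving it 13.
So 13 × 12 + 1 = 157 coins are required.

157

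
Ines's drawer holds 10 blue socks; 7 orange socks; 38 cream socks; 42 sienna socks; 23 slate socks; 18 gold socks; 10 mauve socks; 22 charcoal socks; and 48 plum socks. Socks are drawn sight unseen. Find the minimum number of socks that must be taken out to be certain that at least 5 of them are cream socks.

In the worst case for collecting cream socks, every non-cream sock comes out first.
There are 10 + 7 + 42 + 23 + 18 + 10 + 22 + 48 = 180 non-cream socks altogether.
After those, each further sock must be cream, so 180 + 5 = 185 draws guarantee 5 cream socks.

185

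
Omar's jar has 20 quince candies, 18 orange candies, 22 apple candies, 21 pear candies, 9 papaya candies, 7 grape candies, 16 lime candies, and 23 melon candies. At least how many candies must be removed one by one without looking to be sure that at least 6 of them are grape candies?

In the worst case for collecting grape candies, every non-grape candy comes out first.
There are 20 + 18 + 22 + 21 + 9 + 16 + 23 = 129 non-grape candies altogether.
After those, each further candy must be grape, so 129 + 6 = 135 draws guarantee 6 grape candies.

135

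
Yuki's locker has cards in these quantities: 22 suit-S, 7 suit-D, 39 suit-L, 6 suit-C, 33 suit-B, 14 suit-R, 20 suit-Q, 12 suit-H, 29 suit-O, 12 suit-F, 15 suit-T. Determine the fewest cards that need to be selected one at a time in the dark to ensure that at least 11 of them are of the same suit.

By the pigeonhole principle, the 11 suits are the holes; the cards drawn are the pigeons.
To avoid 11 of any one suit, the worst case takes at most 10 of each suit, or every card of a suit that has fewer than 10.
That gives 10 + 7 + 10 + 6 + 10 + 10 + 10 + 10 + 10 + 10 + 10 = 103 cards with no suit reaching 11.
The next card forces some suit to 11, so 103 + 1 = 104.

104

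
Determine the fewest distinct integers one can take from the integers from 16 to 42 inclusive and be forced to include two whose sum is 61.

16

A set avoiding the sum 61 can contain at most one of each pair {x, 61−x}, plus the 3 elements whose complement lies outside the range.
The integers 16, …, 30 (15 of them) are such a set: any two sum to at least 16+17 = 33 and at most 29+30 = 59 < 61.
Any 16th integer completes one of the 12 pairs, so 16 choices force a sum of 61.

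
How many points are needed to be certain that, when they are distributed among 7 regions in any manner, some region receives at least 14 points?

92

With 91 points one could put exactly 13 in each of the 7 regions, and no region would reach 14.
By the pigeonhole principle, one more point must land in a region that already has 13, giving it 14.
So 7 × 13 + 1 = 92 points are required.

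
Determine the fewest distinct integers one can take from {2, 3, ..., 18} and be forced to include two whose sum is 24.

12

A set avoiding the sum 24 can contain at most one of each pair {x, 24−x}, plus the 5 elements whose complement lies outside the range or equal to its own complement.
The integers 2, …, 12 (11 of them) are such a set: any two sum to at least 2+3 = 5 and at most 11+12 = 23 < 24.
By the pigeonhole principle, any 12th integer completes one of the 6 pairs, so 12 choices force a sum of 24.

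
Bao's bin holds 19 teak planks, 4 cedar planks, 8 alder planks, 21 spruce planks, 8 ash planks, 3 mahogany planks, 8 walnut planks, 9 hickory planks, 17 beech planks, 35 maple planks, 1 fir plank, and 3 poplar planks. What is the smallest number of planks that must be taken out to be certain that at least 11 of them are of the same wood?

85

By pigeonhole, the 12 woods are the holes; the planks drawn are the pigeons.
To avoid 11 of any one wood, the worst case takes at most 10 of each wood, or every plank of a wood that has fewer than 10.
That gives 10 + 4 + 8 + 10 + 8 + 3 + 8 + 9 + 10 + 10 + 1 + 3 = 84 planks with no wood reaching 11.
The next plank forces some wood to 11, so 84 + 1 = 85.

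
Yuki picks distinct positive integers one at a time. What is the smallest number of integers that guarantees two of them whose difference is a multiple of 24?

25

Integers whose pairwise differences are multiples of 24 are exactly those sharing a remainder mod 24. By pigeonhole, the 24 residue classes mod 24 are the pigeonholes.
With 24 integers one could put 1 in each residue class and have no class reach 2.
The 25th integer pushes some class to 2, so 24·1 + 1 = 25.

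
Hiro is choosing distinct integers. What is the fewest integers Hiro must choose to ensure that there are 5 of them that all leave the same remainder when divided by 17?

The 17 residue classes mod 17 are the pigeonholes.
With 68 integers one could put 4 in each residue class and have no class reach 5.
The 69th integer pushes some class to 5, so 17·4 + 1 = 69.

69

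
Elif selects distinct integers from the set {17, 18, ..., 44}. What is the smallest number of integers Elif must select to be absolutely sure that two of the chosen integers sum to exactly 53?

A set avoiding the sum 53 can contain at most one of each pair {x, 53−x}, plus the 8 elements whose complement lies outside the range.
The integers 27, …, 44 (18 of them) are such a set: any two sum to at least 27+28 = 55 > 53.
By pigeonhole, any 19th integer completes one of the 10 pairs, so 19 choices force a sum of 53.

19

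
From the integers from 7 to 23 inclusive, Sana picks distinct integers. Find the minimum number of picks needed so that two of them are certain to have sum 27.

11

A set avoiding the sum 27 can contain at most one of each pair {x, 27−x}, plus the 3 elements whose complement lies outside the range.
The integers 14, …, 23 (10 of them) are such a set: any two sum to at least 14+15 = 29 > 27.
Any 11th integer completes one of the 7 pairs, so 11 choices force a sum of 27.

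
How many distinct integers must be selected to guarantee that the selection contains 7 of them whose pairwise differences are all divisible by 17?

Integers whose pairwise differences are multiples of 17 are exactly those sharing a remainder mod 17. By pigeonhole, the 17 residue classes mod 17 are the pigeonholes.
With 102 integers one could put 6 in each residue class and have no class reach 7.
The 103rd integer pushes some class to 7, so 17·6 + 1 = 103.

103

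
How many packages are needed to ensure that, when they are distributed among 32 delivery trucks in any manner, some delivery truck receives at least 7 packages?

193

With 192 packages one could put exactly 6 in each of the 32 delivery trucks, and no delivery truck would reach 7.
Pigeonhole: one more package must land in a delivery truck that already has 6, giving it 7.
So 32 × 6 + 1 = 193 packages are required.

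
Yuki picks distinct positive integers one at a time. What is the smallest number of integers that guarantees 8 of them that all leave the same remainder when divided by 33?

232

By pigeonhole, the 33 residue classes mod 33 are the pigeonholes.
With 231 integers one could put 7 in each residue class and have no class reach 8.
The 232nd integer pushes some class to 8, so 33·7 + 1 = 232.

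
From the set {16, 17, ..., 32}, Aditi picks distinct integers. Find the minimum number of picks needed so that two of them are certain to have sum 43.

12

Group the elements by complementary pair {x, 43−x}: {16,27}, {17,26}, {18,25}, …, giving 6 two-element pairs and 5 integers whose partner 43−x falls outside [16,32].
By the pigeonhole principle, treating each of those 11 groups as a pigeonhole, one can pick one integer per group — 11 integers — with no two summing to 43.
The 12th integer lands in an occupied pair, forcing a sum of 43.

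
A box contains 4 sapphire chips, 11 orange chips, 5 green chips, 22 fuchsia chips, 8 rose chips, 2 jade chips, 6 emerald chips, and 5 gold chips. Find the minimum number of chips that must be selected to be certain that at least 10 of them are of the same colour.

By pigeonhole, the 8 colours are the holes; the chips drawn are the pigeons.
To avoid 10 of any one colour, the worst case takes at most 9 of each colour, or every chip of a colour that has fewer than 9.
That gives 4 + 9 + 5 + 9 + 8 + 2 + 6 + 5 = 48 chips with no colour reaching 10.
The next chip forces some colour to 10, so 48 + 1 = 49.

49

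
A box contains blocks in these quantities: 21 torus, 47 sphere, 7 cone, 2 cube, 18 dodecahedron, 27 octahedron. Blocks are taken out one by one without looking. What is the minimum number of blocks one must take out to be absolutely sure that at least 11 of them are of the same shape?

By pigeonhole, the 6 shapes are the holes; the blocks drawn are the pigeons.
To avoid 11 of any one shape, the worst case takes at most 10 of each shape, or every block of a shape that has fewer than 10.
That gives 10 + 10 + 7 + 2 + 10 + 10 = 49 blocks with no shape reaching 11.
The next block forces some shape to 11, so 49 + 1 = 50.

50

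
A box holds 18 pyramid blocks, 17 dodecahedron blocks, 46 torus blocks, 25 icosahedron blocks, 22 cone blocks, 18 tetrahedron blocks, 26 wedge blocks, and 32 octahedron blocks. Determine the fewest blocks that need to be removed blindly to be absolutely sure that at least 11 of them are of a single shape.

81

An adversary could hand out at most 10 blocks per shape: 10 + 10 + 10 + 10 + 10 + 10 + 10 + 10 = 80 blocks and still no shape has 11.
By the pigeonhole principle, one more block lands in a shape already at 10, so 81 draws are enough and 80 are not.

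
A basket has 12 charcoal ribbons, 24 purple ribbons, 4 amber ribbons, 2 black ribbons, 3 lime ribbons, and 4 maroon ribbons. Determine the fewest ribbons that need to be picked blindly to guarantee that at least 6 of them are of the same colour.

24

Pigeonhole: the 6 colours are the holes; the ribbons drawn are the pigeons.
To avoid 6 of any one colour, the worst case takes at most 5 of each colour, or every ribbon of a colour that has fewer than 5.
That gives 5 + 5 + 4 + 2 + 3 + 4 = 23 ribbons with no colour reaching 6.
The next ribbon forces some colour to 6, so 23 + 1 = 24.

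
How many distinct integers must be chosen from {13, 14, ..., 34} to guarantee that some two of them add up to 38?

17

A set avoiding the sum 38 can contain at most one of each pair {x, 38−x}, plus the 10 elements whose complement lies outside the range or equal to its own complement.
The integers 19, …, 34 (16 of them) are such a set: any two sum to at least 19+20 = 39 > 38.
Any 17th integer completes one of the 6 pairs, so 17 choices force a sum of 38.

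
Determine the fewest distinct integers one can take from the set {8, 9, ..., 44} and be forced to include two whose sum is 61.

Two chosen integers sum to 61 exactly when both halves of some pair {x, 61−x} with 17 ≤ x ≤ 61−x ≤ 44 are chosen — 14 such pairs.
The remaining 9 elements (those with no distinct partner in range) can never complete a 61-sum, so the worst case takes all of them and one from each pair: 9 + 14 = 23.
Pigeonhole: the 24th integer has to be the second member of some pair, so 23 + 1 = 24.

24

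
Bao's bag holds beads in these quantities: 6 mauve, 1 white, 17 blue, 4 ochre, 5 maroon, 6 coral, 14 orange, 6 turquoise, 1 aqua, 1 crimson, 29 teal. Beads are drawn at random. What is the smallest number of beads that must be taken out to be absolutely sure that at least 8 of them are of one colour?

Pigeonhole: put each drawn bead into a box by colour. The largest draw with every box below 8 takes min(count, 7) from each colour; colours with fewer than 7 contribute all they have.
Σ min(cᵢ, 7) = 6 + 1 + 7 + 4 + 5 + 6 + 7 + 6 + 1 + 1 + 7 = 51.
Draw number 51 + 1 = 52 must push one box to 8.

52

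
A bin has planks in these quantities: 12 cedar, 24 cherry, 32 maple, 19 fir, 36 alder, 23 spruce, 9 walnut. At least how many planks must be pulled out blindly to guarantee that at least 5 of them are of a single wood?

An adversary could hand out at most 4 planks per wood: 4 + 4 + 4 + 4 + 4 + 4 + 4 = 28 planks and still no wood has 5.
Pigeonhole: one more plank lands in a wood already at 4, so 29 draws are enough and 28 are not.

29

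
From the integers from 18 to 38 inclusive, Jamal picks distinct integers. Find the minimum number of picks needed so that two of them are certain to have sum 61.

14

Group the elements by complementary pair {x, 61−x}: {23,38}, {24,37}, {25,36}, …, giving 8 two-element pairs and 5 integers whose partner 61−x falls outside [18,38].
By pigeonhole, treating each of those 13 groups as a pigeonhole, one can pick one integer per group — 13 integers — with no two summing to 61.
The 14th integer lands in an occupied pair, forcing a sum of 61.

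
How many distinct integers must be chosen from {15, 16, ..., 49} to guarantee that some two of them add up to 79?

Group the elements by complementary pair {x, 79−x}: {30,49}, {31,48}, {32,47}, …, giving 10 two-element pairs and 15 integers whose partner 79−x falls outside [15,49].
By pigeonhole, treating each of those 25 groups as a pigeonhole, one can pick one integer per group — 25 integers — with no two summing to 79.
The 26th integer lands in an occupied pair, forcing a sum of 79.

26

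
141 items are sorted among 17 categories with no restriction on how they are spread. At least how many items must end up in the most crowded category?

9

Pigeonhole: the 17 categories are the holes and the 141 items are the pigeons.
If every category held at most 8 items, the total would be at most 17 × 8 = 136, which is less than 141.
So some category holds at least ⌈141/17⌉ = 9 items.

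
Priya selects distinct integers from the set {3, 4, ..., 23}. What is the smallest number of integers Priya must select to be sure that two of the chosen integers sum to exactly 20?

15

Two chosen integers sum to 20 exactly when both halves of some pair {x, 20−x} with 3 ≤ x ≤ 20−x ≤ 17 are chosen — 7 such pairs.
The remaining 7 elements (those with no distinct partner in range) can never complete a 20-sum, so the worst case takes all of them and one from each pair: 7 + 7 = 14.
By pigeonhole, the 15th integer has to be the second member of some pair, so 14 + 1 = 15.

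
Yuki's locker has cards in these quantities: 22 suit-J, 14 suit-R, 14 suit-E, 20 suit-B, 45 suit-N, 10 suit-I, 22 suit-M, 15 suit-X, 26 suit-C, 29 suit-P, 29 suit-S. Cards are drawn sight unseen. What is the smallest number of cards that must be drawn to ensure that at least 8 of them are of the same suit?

78

An adversary could hand out at most 7 cards per suit: 7 + 7 + 7 + 7 + 7 + 7 + 7 + 7 + 7 + 7 + 7 = 77 cards and still no suit has 8.
One more card lands in a suit already at 7, so 78 draws are enough and 77 are not.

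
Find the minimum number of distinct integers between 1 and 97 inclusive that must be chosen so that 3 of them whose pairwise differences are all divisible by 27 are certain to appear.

55

Integers whose pairwise differences are multiples of 27 are exactly those sharing a remainder mod 27. By pigeonhole, the 27 residue classes mod 27 are the pigeonholes.
With 54 integers one could put 2 in each residue class and have no class reach 3.
The 55th integer pushes some class to 3, so 27·2 + 1 = 55.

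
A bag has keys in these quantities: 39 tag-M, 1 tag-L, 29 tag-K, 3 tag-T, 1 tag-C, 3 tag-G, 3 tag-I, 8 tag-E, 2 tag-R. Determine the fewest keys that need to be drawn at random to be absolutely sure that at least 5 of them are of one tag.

26

An adversary could hand out at most 4 keys per tag (6 tags run out sooner): 4 + 1 + 4 + 3 + 1 + 3 + 3 + 4 + 2 = 25 keys and still no tag has 5.
Pigeonhole: one more key lands in a tag already at 4, so 26 draws are enough and 25 are not.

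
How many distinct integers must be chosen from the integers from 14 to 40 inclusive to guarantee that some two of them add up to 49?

Group the elements by complementary pair {x, 49−x}: {14,35}, {15,34}, {16,33}, …, giving 11 two-element pairs and 5 integers whose partner 49−x falls outside [14,40].
Treating each of those 16 groups as a pigeonhole, one can pick one integer per group — 16 integers — with no two summing to 49.
The 17th integer lands in an occupied pair, forcing a sum of 49.

17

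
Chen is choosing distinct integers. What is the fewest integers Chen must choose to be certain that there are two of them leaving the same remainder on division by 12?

Pigeonhole: the 12 residue classes mod 12 are the pigeonholes.
With 12 integers one could put 1 in each residue class and have no class reach 2.
The 13th integer pushes some class to 2, so 12·1 + 1 = 13.

13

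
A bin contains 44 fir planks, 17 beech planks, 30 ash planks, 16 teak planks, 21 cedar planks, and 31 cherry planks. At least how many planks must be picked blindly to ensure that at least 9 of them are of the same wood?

49

An adversary could hand out at most 8 planks per wood: 8 + 8 + 8 + 8 + 8 + 8 = 48 planks and still no wood has 9.
Pigeonhole: one more plank lands in a wood already at 8, so 49 draws are enough and 48 are not.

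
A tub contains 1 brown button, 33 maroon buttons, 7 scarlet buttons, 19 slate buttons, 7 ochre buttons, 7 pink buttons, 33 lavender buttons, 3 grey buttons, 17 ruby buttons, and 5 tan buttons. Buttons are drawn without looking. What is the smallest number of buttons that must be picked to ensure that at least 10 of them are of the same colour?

Put each drawn button into a box by colour. The largest draw with every box below 10 takes min(count, 9) from each colour; colours with fewer than 9 contribute all they have.
Σ min(cᵢ, 9) = 1 + 9 + 7 + 9 + 7 + 7 + 9 + 3 + 9 + 5 = 66.
Draw number 66 + 1 = 67 must push one box to 10.

67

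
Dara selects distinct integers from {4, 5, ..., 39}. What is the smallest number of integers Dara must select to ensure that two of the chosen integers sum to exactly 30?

26

A set avoiding the sum 30 can contain at most one of each pair {x, 30−x}, plus the 14 elements whose complement lies outside the range or equal to its own complement.
The integers 15, …, 39 (25 of them) are such a set: any two sum to at least 15+16 = 31 > 30.
Pigeonhole: any 26th integer completes one of the 11 pairs, so 26 choices force a sum of 30.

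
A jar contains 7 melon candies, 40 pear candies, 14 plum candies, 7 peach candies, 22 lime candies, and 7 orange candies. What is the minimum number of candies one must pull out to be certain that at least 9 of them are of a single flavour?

The 6 flavours are the holes; the candies drawn are the pigeons.
To avoid 9 of any one flavour, the worst case takes at most 8 of each flavour, or every candy of a flavour that has fewer than 8.
That gives 7 + 8 + 8 + 7 + 8 + 7 = 45 candies with no flavour reaching 9.
The next candy forces some flavour to 9, so 45 + 1 = 46.

46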